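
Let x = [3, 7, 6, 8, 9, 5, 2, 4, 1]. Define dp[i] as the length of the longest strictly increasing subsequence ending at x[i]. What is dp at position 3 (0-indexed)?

3

dp[i] = 1 + max{dp[j] : j<i, x[j]<x[i]} (or 1 if no such j):
i:     0 1 2 3 4 5 6 7 8
x[i]:  3 7 6 8 9 5 2 4 1
dp:    1 2 2 3 4 2 1 2 1
At index 3 the value is 3.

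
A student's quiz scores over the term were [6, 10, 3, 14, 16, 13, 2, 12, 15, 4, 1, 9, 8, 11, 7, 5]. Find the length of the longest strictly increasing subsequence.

4

Track the smallest tail for each achievable length (strict):
6 → extends → [6]
10 → extends → [6, 10]
3 → replaces 6 → [3, 10]
14 → extends → [3, 10, 14]
16 → extends → [3, 10, 14, 16]
13 → replaces 14 → [3, 10, 13, 16]
2 → replaces 3 → [2, 10, 13, 16]
12 → replaces 13 → [2, 10, 12, 16]
15 → replaces 16 → [2, 10, 12, 15]
4 → replaces 10 → [2, 4, 12, 15]
1 → replaces 2 → [1, 4, 12, 15]
9 → replaces 12 → [1, 4, 9, 15]
8 → replaces 9 → [1, 4, 8, 15]
11 → replaces 15 → [1, 4, 8, 11]
7 → replaces 8 → [1, 4, 7, 11]
5 → replaces 7 → [1, 4, 5, 11]
Four tails, so the longest strictly increasing subsequence has length 4 (e.g. 6, 10, 14, 16).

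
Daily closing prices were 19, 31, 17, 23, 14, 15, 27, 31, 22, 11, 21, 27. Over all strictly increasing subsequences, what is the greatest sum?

100

Let S[i] be the best sum of a strictly increasing subsequence ending at i:
i:       1   2   3   4   5   6   7   8   9  10  11  12
a[i]:   19  31  17  23  14  15  27  31  22  11  21  27
S:      19  50  17  42  14  29  69 100  51  11  50  78
Maximum is 100 (e.g. 19 + 23 + 27 + 31).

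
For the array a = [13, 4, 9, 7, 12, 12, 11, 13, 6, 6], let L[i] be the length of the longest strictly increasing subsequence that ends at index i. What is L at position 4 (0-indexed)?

3

dp[i] = 1 + max{dp[j] : j<i, a[j]<a[i]} (or 1 if no such j):
i:      0  1  2  3  4  5  6  7  8  9
a[i]:  13  4  9  7 12 12 11 13  6  6
dp:     1  1  2  2  3  3  3  4  2  2
At index 4 the value is 3.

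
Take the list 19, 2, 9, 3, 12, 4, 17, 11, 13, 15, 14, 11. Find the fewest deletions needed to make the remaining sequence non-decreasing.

6

Fewest deletions = n − (longest non-decreasing subsequence).
Patience tails:
19 → extends → [19]
2 → replaces 19 → [2]
9 → extends → [2, 9]
3 → replaces 9 → [2, 3]
12 → extends → [2, 3, 12]
4 → replaces 12 → [2, 3, 4]
17 → extends → [2, 3, 4, 17]
11 → replaces 17 → [2, 3, 4, 11]
13 → extends → [2, 3, 4, 11, 13]
15 → extends → [2, 3, 4, 11, 13, 15]
14 → replaces 15 → [2, 3, 4, 11, 13, 14]
11 → replaces 13 → [2, 3, 4, 11, 11, 14]
Longest non-decreasing subsequence has length 6, so deletions = 12 − 6 = 6.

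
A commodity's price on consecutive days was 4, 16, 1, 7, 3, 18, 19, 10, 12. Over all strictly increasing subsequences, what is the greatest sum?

Let S[i] be the best sum of a strictly increasing subsequence ending at i:
i:      1  2  3  4  5  6  7  8  9
a[i]:   4 16  1  7  3 18 19 10 12
S:      4 20  1 11  4 38 57 21 33
Maximum is 57 (e.g. 4 + 16 + 18 + 19).

57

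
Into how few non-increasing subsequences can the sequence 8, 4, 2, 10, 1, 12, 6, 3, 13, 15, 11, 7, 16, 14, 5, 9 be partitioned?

6

Place each on the leftmost legal pile:
8 → new pile 1 (tops now [8])
4 → pile 1 (tops now [4])
2 → pile 1 (tops now [2])
10 → new pile 2 (tops now [2, 10])
1 → pile 1 (tops now [1, 10])
12 → new pile 3 (tops now [1, 10, 12])
6 → pile 2 (tops now [1, 6, 12])
3 → pile 2 (tops now [1, 3, 12])
13 → new pile 4 (tops now [1, 3, 12, 13])
15 → new pile 5 (tops now [1, 3, 12, 13, 15])
11 → pile 3 (tops now [1, 3, 11, 13, 15])
7 → pile 3 (tops now [1, 3, 7, 13, 15])
16 → new pile 6 (tops now [1, 3, 7, 13, 15, 16])
14 → pile 5 (tops now [1, 3, 7, 13, 14, 16])
5 → pile 3 (tops now [1, 3, 5, 13, 14, 16])
9 → pile 4 (tops now [1, 3, 5, 9, 14, 16])
Six piles.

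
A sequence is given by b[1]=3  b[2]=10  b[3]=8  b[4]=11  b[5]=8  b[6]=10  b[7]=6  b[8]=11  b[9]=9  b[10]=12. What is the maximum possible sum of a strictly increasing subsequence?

Let S[i] be the best sum of a strictly increasing subsequence ending at i:
i:      1  2  3  4  5  6  7  8  9 10
b[i]:   3 10  8 11  8 10  6 11  9 12
S:      3 13 11 24 11 21  9 32 20 44
Maximum is 44 (e.g. 3 + 8 + 10 + 11 + 12).

44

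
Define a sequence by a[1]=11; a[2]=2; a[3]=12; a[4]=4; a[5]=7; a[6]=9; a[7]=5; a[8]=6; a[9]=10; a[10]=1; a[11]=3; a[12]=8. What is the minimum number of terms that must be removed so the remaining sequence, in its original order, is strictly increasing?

7

Fewest deletions = n − (longest strictly increasing subsequence).
i:      1  2  3  4  5  6  7  8  9 10 11 12
a[i]:  11  2 12  4  7  9  5  6 10  1  3  8
dp:     1  1  2  2  3  4  3  4  5  1  2  5
max dp = 5, so deletions = 12 − 5 = 7.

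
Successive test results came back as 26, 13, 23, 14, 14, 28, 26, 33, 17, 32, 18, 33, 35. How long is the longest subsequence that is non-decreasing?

Track the smallest tail for each achievable length (allowing ties):
26 → extends → [26]
13 → replaces 26 → [13]
23 → extends → [13, 23]
14 → replaces 23 → [13, 14]
14 → extends → [13, 14, 14]
28 → extends → [13, 14, 14, 28]
26 → replaces 28 → [13, 14, 14, 26]
33 → extends → [13, 14, 14, 26, 33]
17 → replaces 26 → [13, 14, 14, 17, 33]
32 → replaces 33 → [13, 14, 14, 17, 32]
18 → replaces 32 → [13, 14, 14, 17, 18]
33 → extends → [13, 14, 14, 17, 18, 33]
35 → extends → [13, 14, 14, 17, 18, 33, 35]
Seven tails, so the longest non-decreasing subsequence has length 7 (e.g. 13, 14, 14, 28, 33, 33, 35).

7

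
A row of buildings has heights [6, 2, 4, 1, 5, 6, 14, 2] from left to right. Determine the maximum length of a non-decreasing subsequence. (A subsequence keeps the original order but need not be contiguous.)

Track the smallest tail for each achievable length (allowing ties):
6 → extends → [6]
2 → replaces 6 → [2]
4 → extends → [2, 4]
1 → replaces 2 → [1, 4]
5 → extends → [1, 4, 5]
6 → extends → [1, 4, 5, 6]
14 → extends → [1, 4, 5, 6, 14]
2 → replaces 4 → [1, 2, 5, 6, 14]
Five tails, so the longest non-decreasing subsequence has length 5 (e.g. 2, 4, 5, 6, 14).

5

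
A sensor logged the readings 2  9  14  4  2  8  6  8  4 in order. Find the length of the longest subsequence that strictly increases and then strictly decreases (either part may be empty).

inc[i] = longest strictly increasing subsequence ending at i; dec[i] = longest strictly decreasing subsequence starting at i:
i:      1  2  3  4  5  6  7  8  9
a[i]:   2  9 14  4  2  8  6  8  4
inc:    1  2  3  2  1  3  3  4  2
dec:    1  4  4  2  1  3  2  2  1
Best peak at i=3 (value 14): inc=3, dec=4, length 3+4−1 = 6.

6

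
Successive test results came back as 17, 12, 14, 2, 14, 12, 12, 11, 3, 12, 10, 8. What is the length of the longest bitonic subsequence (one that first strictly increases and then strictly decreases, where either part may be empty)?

inc[i] = longest strictly increasing subsequence ending at i; dec[i] = longest strictly decreasing subsequence starting at i:
i:      1  2  3  4  5  6  7  8  9 10 11 12
a[i]:  17 12 14  2 14 12 12 11  3 12 10  8
inc:    1  1  2  1  2  2  2  2  2  3  3  3
dec:    6  4  5  1  5  4  4  3  1  3  2  1
Best peak at i=1 (value 17): inc=1, dec=6, length 1+6−1 = 6.

6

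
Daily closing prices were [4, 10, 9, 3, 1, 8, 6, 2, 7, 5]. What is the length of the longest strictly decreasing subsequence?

5

Negate each value so 'decreasing' becomes 'increasing', then run patience tails on the negated sequence:
-4 → extends → [-4]
-10 → replaces -4 → [-10]
-9 → extends → [-10, -9]
-3 → extends → [-10, -9, -3]
-1 → extends → [-10, -9, -3, -1]
-8 → replaces -3 → [-10, -9, -8, -1]
-6 → replaces -1 → [-10, -9, -8, -6]
-2 → extends → [-10, -9, -8, -6, -2]
-7 → replaces -6 → [-10, -9, -8, -7, -2]
-5 → replaces -2 → [-10, -9, -8, -7, -5]
Five tails, so the longest strictly decreasing subsequence of the original has length 5.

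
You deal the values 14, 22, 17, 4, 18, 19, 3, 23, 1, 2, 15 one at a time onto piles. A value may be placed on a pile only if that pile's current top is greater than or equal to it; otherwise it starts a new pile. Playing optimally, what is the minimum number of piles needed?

The minimum number of non-increasing subsequences covering a sequence equals the length of its longest strictly increasing subsequence.
LIS length is 5 (e.g. 14, 17, 18, 19, 23), so 5 piles are needed.

5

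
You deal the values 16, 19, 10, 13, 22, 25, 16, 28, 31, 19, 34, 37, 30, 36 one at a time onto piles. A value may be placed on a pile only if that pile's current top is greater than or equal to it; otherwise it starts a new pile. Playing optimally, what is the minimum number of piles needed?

Place each on the leftmost legal pile:
16 → new pile 1 (tops now [16])
19 → new pile 2 (tops now [16, 19])
10 → pile 1 (tops now [10, 19])
13 → pile 2 (tops now [10, 13])
22 → new pile 3 (tops now [10, 13, 22])
25 → new pile 4 (tops now [10, 13, 22, 25])
16 → pile 3 (tops now [10, 13, 16, 25])
28 → new pile 5 (tops now [10, 13, 16, 25, 28])
31 → new pile 6 (tops now [10, 13, 16, 25, 28, 31])
19 → pile 4 (tops now [10, 13, 16, 19, 28, 31])
34 → new pile 7 (tops now [10, 13, 16, 19, 28, 31, 34])
37 → new pile 8 (tops now [10, 13, 16, 19, 28, 31, 34, 37])
30 → pile 6 (tops now [10, 13, 16, 19, 28, 30, 34, 37])
36 → pile 8 (tops now [10, 13, 16, 19, 28, 30, 34, 36])
Eight piles.

8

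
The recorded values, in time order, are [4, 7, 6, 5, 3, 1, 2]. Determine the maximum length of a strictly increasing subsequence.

Track the smallest tail for each achievable length (strict):
4 → extends → [4]
7 → extends → [4, 7]
6 → replaces 7 → [4, 6]
5 → replaces 6 → [4, 5]
3 → replaces 4 → [3, 5]
1 → replaces 3 → [1, 5]
2 → replaces 5 → [1, 2]
Two tails, so the longest strictly increasing subsequence has length 2 (e.g. 4, 7).

2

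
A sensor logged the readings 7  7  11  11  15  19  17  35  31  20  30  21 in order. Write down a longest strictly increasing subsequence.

7, 11, 15, 19, 20, 30

Patience tails give the LIS length; then backtrack through the dp parents:
7 → extends → [7]
7 → already a tail → [7]
11 → extends → [7, 11]
11 → already a tail → [7, 11]
15 → extends → [7, 11, 15]
19 → extends → [7, 11, 15, 19]
17 → replaces 19 → [7, 11, 15, 17]
35 → extends → [7, 11, 15, 17, 35]
31 → replaces 35 → [7, 11, 15, 17, 31]
20 → replaces 31 → [7, 11, 15, 17, 20]
30 → extends → [7, 11, 15, 17, 20, 30]
21 → replaces 30 → [7, 11, 15, 17, 20, 21]
Length 6; one witness is 7, 11, 15, 19, 20, 30.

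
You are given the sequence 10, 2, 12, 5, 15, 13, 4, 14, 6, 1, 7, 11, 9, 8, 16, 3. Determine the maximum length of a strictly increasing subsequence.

Track the smallest tail for each achievable length (strict):
10 → extends → [10]
2 → replaces 10 → [2]
12 → extends → [2, 12]
5 → replaces 12 → [2, 5]
15 → extends → [2, 5, 15]
13 → replaces 15 → [2, 5, 13]
4 → replaces 5 → [2, 4, 13]
14 → extends → [2, 4, 13, 14]
6 → replaces 13 → [2, 4, 6, 14]
1 → replaces 2 → [1, 4, 6, 14]
7 → replaces 14 → [1, 4, 6, 7]
11 → extends → [1, 4, 6, 7, 11]
9 → replaces 11 → [1, 4, 6, 7, 9]
8 → replaces 9 → [1, 4, 6, 7, 8]
16 → extends → [1, 4, 6, 7, 8, 16]
3 → replaces 4 → [1, 3, 6, 7, 8, 16]
Six tails, so the longest strictly increasing subsequence has length 6 (e.g. 2, 5, 6, 7, 11, 16).

6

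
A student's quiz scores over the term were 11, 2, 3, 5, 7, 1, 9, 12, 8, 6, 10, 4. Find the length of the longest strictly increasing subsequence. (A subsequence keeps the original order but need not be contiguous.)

Track the smallest tail for each achievable length (strict):
11 → extends → [11]
2 → replaces 11 → [2]
3 → extends → [2, 3]
5 → extends → [2, 3, 5]
7 → extends → [2, 3, 5, 7]
1 → replaces 2 → [1, 3, 5, 7]
9 → extends → [1, 3, 5, 7, 9]
12 → extends → [1, 3, 5, 7, 9, 12]
8 → replaces 9 → [1, 3, 5, 7, 8, 12]
6 → replaces 7 → [1, 3, 5, 6, 8, 12]
10 → replaces 12 → [1, 3, 5, 6, 8, 10]
4 → replaces 5 → [1, 3, 4, 6, 8, 10]
Six tails, so the longest strictly increasing subsequence has length 6 (e.g. 2, 3, 5, 7, 9, 12).

6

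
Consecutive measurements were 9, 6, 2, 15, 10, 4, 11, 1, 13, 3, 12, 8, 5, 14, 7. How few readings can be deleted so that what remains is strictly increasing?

Fewest deletions = n − (longest strictly increasing subsequence).
i:      1  2  3  4  5  6  7  8  9 10 11 12 13 14 15
a[i]:   9  6  2 15 10  4 11  1 13  3 12  8  5 14  7
dp:     1  1  1  2  2  2  3  1  4  2  4  3  3  5  4
max dp = 5, so deletions = 15 − 5 = 10.

10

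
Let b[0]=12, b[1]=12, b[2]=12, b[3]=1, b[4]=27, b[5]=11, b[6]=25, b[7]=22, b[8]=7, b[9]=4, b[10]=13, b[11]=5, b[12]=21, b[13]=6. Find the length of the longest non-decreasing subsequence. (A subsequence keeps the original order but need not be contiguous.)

5

Track the smallest tail for each achievable length (allowing ties):
12 → extends → [12]
12 → extends → [12, 12]
12 → extends → [12, 12, 12]
1 → replaces 12 → [1, 12, 12]
27 → extends → [1, 12, 12, 27]
11 → replaces 12 → [1, 11, 12, 27]
25 → replaces 27 → [1, 11, 12, 25]
22 → replaces 25 → [1, 11, 12, 22]
7 → replaces 11 → [1, 7, 12, 22]
4 → replaces 7 → [1, 4, 12, 22]
13 → replaces 22 → [1, 4, 12, 13]
5 → replaces 12 → [1, 4, 5, 13]
21 → extends → [1, 4, 5, 13, 21]
6 → replaces 13 → [1, 4, 5, 6, 21]
Five tails, so the longest non-decreasing subsequence has length 5 (e.g. 12, 12, 12, 13, 21).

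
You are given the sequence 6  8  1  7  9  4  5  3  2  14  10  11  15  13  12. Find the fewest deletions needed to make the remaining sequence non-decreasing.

Fewest deletions = n − (longest non-decreasing subsequence).
Patience tails:
6 → extends → [6]
8 → extends → [6, 8]
1 → replaces 6 → [1, 8]
7 → replaces 8 → [1, 7]
9 → extends → [1, 7, 9]
4 → replaces 7 → [1, 4, 9]
5 → replaces 9 → [1, 4, 5]
3 → replaces 4 → [1, 3, 5]
2 → replaces 3 → [1, 2, 5]
14 → extends → [1, 2, 5, 14]
10 → replaces 14 → [1, 2, 5, 10]
11 → extends → [1, 2, 5, 10, 11]
15 → extends → [1, 2, 5, 10, 11, 15]
13 → replaces 15 → [1, 2, 5, 10, 11, 13]
12 → replaces 13 → [1, 2, 5, 10, 11, 12]
Longest non-decreasing subsequence has length 6, so deletions = 15 − 6 = 9.

9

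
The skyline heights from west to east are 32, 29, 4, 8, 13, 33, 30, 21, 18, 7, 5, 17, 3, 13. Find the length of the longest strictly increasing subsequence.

Let dp[i] be the length of the longest such subsequence ending at index i:
i:      1  2  3  4  5  6  7  8  9 10 11 12 13 14
a[i]:  32 29  4  8 13 33 30 21 18  7  5 17  3 13
dp:     1  1  1  2  3  4  4  4  4  2  2  4  1  3
Maximum dp value is 4.

4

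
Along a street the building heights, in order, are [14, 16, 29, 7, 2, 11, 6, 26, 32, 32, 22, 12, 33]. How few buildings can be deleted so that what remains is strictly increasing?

8

Fewest deletions = n − (longest strictly increasing subsequence).
Patience tails:
14 → extends → [14]
16 → extends → [14, 16]
29 → extends → [14, 16, 29]
7 → replaces 14 → [7, 16, 29]
2 → replaces 7 → [2, 16, 29]
11 → replaces 16 → [2, 11, 29]
6 → replaces 11 → [2, 6, 29]
26 → replaces 29 → [2, 6, 26]
32 → extends → [2, 6, 26, 32]
32 → already a tail → [2, 6, 26, 32]
22 → replaces 26 → [2, 6, 22, 32]
12 → replaces 22 → [2, 6, 12, 32]
33 → extends → [2, 6, 12, 32, 33]
Longest strictly increasing subsequence has length 5, so deletions = 13 − 5 = 8.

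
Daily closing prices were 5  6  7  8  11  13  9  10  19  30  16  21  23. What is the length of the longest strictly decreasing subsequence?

2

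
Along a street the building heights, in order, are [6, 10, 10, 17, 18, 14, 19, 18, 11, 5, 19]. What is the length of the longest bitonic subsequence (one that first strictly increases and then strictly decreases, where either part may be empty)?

inc[i] = longest strictly increasing subsequence ending at i; dec[i] = longest strictly decreasing subsequence starting at i:
i:      1  2  3  4  5  6  7  8  9 10 11
a[i]:   6 10 10 17 18 14 19 18 11  5 19
inc:    1  2  2  3  4  3  5  4  3  1  5
dec:    2  2  2  4  4  3  4  3  2  1  1
Best peak at i=7 (value 19): inc=5, dec=4, length 5+4−1 = 8.

8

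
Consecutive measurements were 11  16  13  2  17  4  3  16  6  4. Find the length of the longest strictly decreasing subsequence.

4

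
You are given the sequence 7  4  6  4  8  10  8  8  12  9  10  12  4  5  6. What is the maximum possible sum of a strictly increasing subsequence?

Let S[i] be the best sum of a strictly increasing subsequence ending at i:
i:      1  2  3  4  5  6  7  8  9 10 11 12 13 14 15
a[i]:   7  4  6  4  8 10  8  8 12  9 10 12  4  5  6
S:      7  4 10  4 18 28 18 18 40 27 37 49  4  9 15
Maximum is 49 (e.g. 4 + 6 + 8 + 9 + 10 + 12).

49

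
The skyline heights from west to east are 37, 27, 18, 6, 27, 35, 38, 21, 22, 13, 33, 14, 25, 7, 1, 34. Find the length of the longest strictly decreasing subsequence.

6

Negate each value so 'decreasing' becomes 'increasing', then run patience tails on the negated sequence:
-37 → extends → [-37]
-27 → extends → [-37, -27]
-18 → extends → [-37, -27, -18]
-6 → extends → [-37, -27, -18, -6]
-27 → already a tail → [-37, -27, -18, -6]
-35 → replaces -27 → [-37, -35, -18, -6]
-38 → replaces -37 → [-38, -35, -18, -6]
-21 → replaces -18 → [-38, -35, -21, -6]
-22 → replaces -21 → [-38, -35, -22, -6]
-13 → replaces -6 → [-38, -35, -22, -13]
-33 → replaces -22 → [-38, -35, -33, -13]
-14 → replaces -13 → [-38, -35, -33, -14]
-25 → replaces -14 → [-38, -35, -33, -25]
-7 → extends → [-38, -35, -33, -25, -7]
-1 → extends → [-38, -35, -33, -25, -7, -1]
-34 → replaces -33 → [-38, -35, -34, -25, -7, -1]
Six tails, so the longest strictly decreasing subsequence of the original has length 6.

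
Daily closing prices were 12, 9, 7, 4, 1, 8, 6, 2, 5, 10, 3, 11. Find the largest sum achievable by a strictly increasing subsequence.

Let S[i] be the best sum of a strictly increasing subsequence ending at i:
i:      1  2  3  4  5  6  7  8  9 10 11 12
a[i]:  12  9  7  4  1  8  6  2  5 10  3 11
S:     12  9  7  4  1 15 10  3  9 25  6 36
Maximum is 36 (e.g. 7 + 8 + 10 + 11).

36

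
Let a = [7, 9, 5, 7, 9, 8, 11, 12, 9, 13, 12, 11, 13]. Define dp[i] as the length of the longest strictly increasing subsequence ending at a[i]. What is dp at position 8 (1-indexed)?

dp[i] = 1 + max{dp[j] : j<i, a[j]<a[i]} (or 1 if no such j):
i:      1  2  3  4  5  6  7  8  9 10 11 12 13
a[i]:   7  9  5  7  9  8 11 12  9 13 12 11 13
dp:     1  2  1  2  3  3  4  5  4  6  5  5  6
At index 8 the value is 5.

5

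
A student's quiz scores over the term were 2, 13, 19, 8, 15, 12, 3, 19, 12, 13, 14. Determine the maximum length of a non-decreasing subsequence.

Track the smallest tail for each achievable length (allowing ties):
2 → extends → [2]
13 → extends → [2, 13]
19 → extends → [2, 13, 19]
8 → replaces 13 → [2, 8, 19]
15 → replaces 19 → [2, 8, 15]
12 → replaces 15 → [2, 8, 12]
3 → replaces 8 → [2, 3, 12]
19 → extends → [2, 3, 12, 19]
12 → replaces 19 → [2, 3, 12, 12]
13 → extends → [2, 3, 12, 12, 13]
14 → extends → [2, 3, 12, 12, 13, 14]
Six tails, so the longest non-decreasing subsequence has length 6 (e.g. 2, 8, 12, 12, 13, 14).

6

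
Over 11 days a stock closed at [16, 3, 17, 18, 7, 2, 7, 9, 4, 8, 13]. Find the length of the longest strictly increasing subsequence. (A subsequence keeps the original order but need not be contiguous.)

4

Track the smallest tail for each achievable length (strict):
16 → extends → [16]
3 → replaces 16 → [3]
17 → extends → [3, 17]
18 → extends → [3, 17, 18]
7 → replaces 17 → [3, 7, 18]
2 → replaces 3 → [2, 7, 18]
7 → already a tail → [2, 7, 18]
9 → replaces 18 → [2, 7, 9]
4 → replaces 7 → [2, 4, 9]
8 → replaces 9 → [2, 4, 8]
13 → extends → [2, 4, 8, 13]
Four tails, so the longest strictly increasing subsequence has length 4 (e.g. 3, 7, 9, 13).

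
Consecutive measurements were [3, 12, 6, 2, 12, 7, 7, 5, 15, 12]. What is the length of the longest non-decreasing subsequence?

Track the smallest tail for each achievable length (allowing ties):
3 → extends → [3]
12 → extends → [3, 12]
6 → replaces 12 → [3, 6]
2 → replaces 3 → [2, 6]
12 → extends → [2, 6, 12]
7 → replaces 12 → [2, 6, 7]
7 → extends → [2, 6, 7, 7]
5 → replaces 6 → [2, 5, 7, 7]
15 → extends → [2, 5, 7, 7, 15]
12 → replaces 15 → [2, 5, 7, 7, 12]
Five tails, so the longest non-decreasing subsequence has length 5 (e.g. 3, 6, 7, 7, 15).

5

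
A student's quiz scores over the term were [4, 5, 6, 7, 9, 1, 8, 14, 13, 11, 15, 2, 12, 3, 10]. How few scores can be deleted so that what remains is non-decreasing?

8

Fewest deletions = n − (longest non-decreasing subsequence).
Patience tails:
4 → extends → [4]
5 → extends → [4, 5]
6 → extends → [4, 5, 6]
7 → extends → [4, 5, 6, 7]
9 → extends → [4, 5, 6, 7, 9]
1 → replaces 4 → [1, 5, 6, 7, 9]
8 → replaces 9 → [1, 5, 6, 7, 8]
14 → extends → [1, 5, 6, 7, 8, 14]
13 → replaces 14 → [1, 5, 6, 7, 8, 13]
11 → replaces 13 → [1, 5, 6, 7, 8, 11]
15 → extends → [1, 5, 6, 7, 8, 11, 15]
2 → replaces 5 → [1, 2, 6, 7, 8, 11, 15]
12 → replaces 15 → [1, 2, 6, 7, 8, 11, 12]
3 → replaces 6 → [1, 2, 3, 7, 8, 11, 12]
10 → replaces 11 → [1, 2, 3, 7, 8, 10, 12]
Longest non-decreasing subsequence has length 7, so deletions = 15 − 7 = 8.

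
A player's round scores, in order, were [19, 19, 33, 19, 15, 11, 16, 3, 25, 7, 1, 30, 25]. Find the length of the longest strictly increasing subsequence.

Let dp[i] be the length of the longest such subsequence ending at index i:
i:      1  2  3  4  5  6  7  8  9 10 11 12 13
a[i]:  19 19 33 19 15 11 16  3 25  7  1 30 25
dp:     1  1  2  1  1  1  2  1  3  2  1  4  3
Maximum dp value is 4.

4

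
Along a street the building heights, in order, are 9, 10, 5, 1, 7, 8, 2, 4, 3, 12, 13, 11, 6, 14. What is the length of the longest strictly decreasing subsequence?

Negate each value so 'decreasing' becomes 'increasing', then run patience tails on the negated sequence:
-9 → extends → [-9]
-10 → replaces -9 → [-10]
-5 → extends → [-10, -5]
-1 → extends → [-10, -5, -1]
-7 → replaces -5 → [-10, -7, -1]
-8 → replaces -7 → [-10, -8, -1]
-2 → replaces -1 → [-10, -8, -2]
-4 → replaces -2 → [-10, -8, -4]
-3 → extends → [-10, -8, -4, -3]
-12 → replaces -10 → [-12, -8, -4, -3]
-13 → replaces -12 → [-13, -8, -4, -3]
-11 → replaces -8 → [-13, -11, -4, -3]
-6 → replaces -4 → [-13, -11, -6, -3]
-14 → replaces -13 → [-14, -11, -6, -3]
Four tails, so the longest strictly decreasing subsequence of the original has length 4.

4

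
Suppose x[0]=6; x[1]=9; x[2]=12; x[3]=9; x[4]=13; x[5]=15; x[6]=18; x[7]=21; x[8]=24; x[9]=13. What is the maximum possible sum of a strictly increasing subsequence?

Let S[i] be the best sum of a strictly increasing subsequence ending at i:
i:       0   1   2   3   4   5   6   7   8   9
x[i]:    6   9  12   9  13  15  18  21  24  13
S:       6  15  27  15  40  55  73  94 118  40
Maximum is 118 (e.g. 6 + 9 + 12 + 13 + 15 + 18 + 21 + 24).

118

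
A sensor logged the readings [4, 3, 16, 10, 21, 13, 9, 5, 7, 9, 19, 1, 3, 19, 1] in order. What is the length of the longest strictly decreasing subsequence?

Negate each value so 'decreasing' becomes 'increasing', then run patience tails on the negated sequence:
-4 → extends → [-4]
-3 → extends → [-4, -3]
-16 → replaces -4 → [-16, -3]
-10 → replaces -3 → [-16, -10]
-21 → replaces -16 → [-21, -10]
-13 → replaces -10 → [-21, -13]
-9 → extends → [-21, -13, -9]
-5 → extends → [-21, -13, -9, -5]
-7 → replaces -5 → [-21, -13, -9, -7]
-9 → already a tail → [-21, -13, -9, -7]
-19 → replaces -13 → [-21, -19, -9, -7]
-1 → extends → [-21, -19, -9, -7, -1]
-3 → replaces -1 → [-21, -19, -9, -7, -3]
-19 → already a tail → [-21, -19, -9, -7, -3]
-1 → extends → [-21, -19, -9, -7, -3, -1]
Six tails, so the longest strictly decreasing subsequence of the original has length 6.

6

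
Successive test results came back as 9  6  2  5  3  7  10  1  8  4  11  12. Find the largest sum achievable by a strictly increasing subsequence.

Let S[i] be the best sum of a strictly increasing subsequence ending at i:
i:      1  2  3  4  5  6  7  8  9 10 11 12
a[i]:   9  6  2  5  3  7 10  1  8  4 11 12
S:      9  6  2  7  5 14 24  1 22  9 35 47
Maximum is 47 (e.g. 2 + 5 + 7 + 10 + 11 + 12).

47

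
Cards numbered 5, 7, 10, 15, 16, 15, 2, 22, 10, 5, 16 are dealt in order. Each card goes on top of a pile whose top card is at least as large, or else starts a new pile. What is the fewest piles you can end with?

6

Place each on the leftmost legal pile:
5 → new pile 1 (tops now [5])
7 → new pile 2 (tops now [5, 7])
10 → new pile 3 (tops now [5, 7, 10])
15 → new pile 4 (tops now [5, 7, 10, 15])
16 → new pile 5 (tops now [5, 7, 10, 15, 16])
15 → pile 4 (tops now [5, 7, 10, 15, 16])
2 → pile 1 (tops now [2, 7, 10, 15, 16])
22 → new pile 6 (tops now [2, 7, 10, 15, 16, 22])
10 → pile 3 (tops now [2, 7, 10, 15, 16, 22])
5 → pile 2 (tops now [2, 5, 10, 15, 16, 22])
16 → pile 5 (tops now [2, 5, 10, 15, 16, 22])
Six piles.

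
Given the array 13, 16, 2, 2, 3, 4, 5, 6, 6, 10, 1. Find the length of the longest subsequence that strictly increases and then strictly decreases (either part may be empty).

inc[i] = longest strictly increasing subsequence ending at i; dec[i] = longest strictly decreasing subsequence starting at i:
i:      1  2  3  4  5  6  7  8  9 10 11
a[i]:  13 16  2  2  3  4  5  6  6 10  1
inc:    1  2  1  1  2  3  4  5  5  6  1
dec:    3  3  2  2  2  2  2  2  2  2  1
Best peak at i=10 (value 10): inc=6, dec=2, length 6+2−1 = 7.

7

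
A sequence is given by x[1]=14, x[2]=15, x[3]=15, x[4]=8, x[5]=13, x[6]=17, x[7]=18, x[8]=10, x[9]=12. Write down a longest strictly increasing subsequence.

Patience tails give the LIS length; then backtrack through the dp parents:
14 → extends → [14]
15 → extends → [14, 15]
15 → already a tail → [14, 15]
8 → replaces 14 → [8, 15]
13 → replaces 15 → [8, 13]
17 → extends → [8, 13, 17]
18 → extends → [8, 13, 17, 18]
10 → replaces 13 → [8, 10, 17, 18]
12 → replaces 17 → [8, 10, 12, 18]
Length 4; one witness is 14, 15, 17, 18.

14, 15, 17, 18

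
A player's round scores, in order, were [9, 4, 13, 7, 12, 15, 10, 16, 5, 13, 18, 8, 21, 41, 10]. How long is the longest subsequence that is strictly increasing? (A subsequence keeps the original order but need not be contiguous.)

8

Let dp[i] be the length of the longest such subsequence ending at index i:
i:      1  2  3  4  5  6  7  8  9 10 11 12 13 14 15
a[i]:   9  4 13  7 12 15 10 16  5 13 18  8 21 41 10
dp:     1  1  2  2  3  4  3  5  2  4  6  3  7  8  4
Maximum dp value is 8.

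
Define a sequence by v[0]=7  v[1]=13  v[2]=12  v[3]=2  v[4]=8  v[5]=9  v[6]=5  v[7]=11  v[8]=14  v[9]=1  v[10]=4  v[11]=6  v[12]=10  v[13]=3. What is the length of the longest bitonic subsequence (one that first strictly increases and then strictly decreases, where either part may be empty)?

inc[i] = longest strictly increasing subsequence ending at i; dec[i] = longest strictly decreasing subsequence starting at i:
i:      0  1  2  3  4  5  6  7  8  9 10 11 12 13
v[i]:   7 13 12  2  8  9  5 11 14  1  4  6 10  3
inc:    1  2  2  1  2  3  2  4  5  1  2  3  4  2
dec:    4  6  5  2  4  4  3  3  3  1  2  2  2  1
Best peak at i=1 (value 13): inc=2, dec=6, length 2+6−1 = 7.

7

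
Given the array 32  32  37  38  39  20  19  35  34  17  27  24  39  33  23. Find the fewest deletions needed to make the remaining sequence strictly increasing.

11

Fewest deletions = n − (longest strictly increasing subsequence).
Patience tails:
32 → extends → [32]
32 → already a tail → [32]
37 → extends → [32, 37]
38 → extends → [32, 37, 38]
39 → extends → [32, 37, 38, 39]
20 → replaces 32 → [20, 37, 38, 39]
19 → replaces 20 → [19, 37, 38, 39]
35 → replaces 37 → [19, 35, 38, 39]
34 → replaces 35 → [19, 34, 38, 39]
17 → replaces 19 → [17, 34, 38, 39]
27 → replaces 34 → [17, 27, 38, 39]
24 → replaces 27 → [17, 24, 38, 39]
39 → already a tail → [17, 24, 38, 39]
33 → replaces 38 → [17, 24, 33, 39]
23 → replaces 24 → [17, 23, 33, 39]
Longest strictly increasing subsequence has length 4, so deletions = 15 − 4 = 11.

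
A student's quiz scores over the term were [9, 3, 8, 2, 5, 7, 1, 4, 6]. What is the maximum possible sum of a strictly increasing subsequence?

Let S[i] be the best sum of a strictly increasing subsequence ending at i:
i:      1  2  3  4  5  6  7  8  9
a[i]:   9  3  8  2  5  7  1  4  6
S:      9  3 11  2  8 15  1  7 14
Maximum is 15 (e.g. 3 + 5 + 7).

15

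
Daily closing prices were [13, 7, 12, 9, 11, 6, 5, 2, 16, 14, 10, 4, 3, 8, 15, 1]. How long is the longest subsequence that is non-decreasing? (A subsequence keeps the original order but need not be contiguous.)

Let dp[i] be the length of the longest such subsequence ending at index i:
i:      1  2  3  4  5  6  7  8  9 10 11 12 13 14 15 16
a[i]:  13  7 12  9 11  6  5  2 16 14 10  4  3  8 15  1
dp:     1  1  2  2  3  1  1  1  4  4  3  2  2  3  5  1
Maximum dp value is 5.

5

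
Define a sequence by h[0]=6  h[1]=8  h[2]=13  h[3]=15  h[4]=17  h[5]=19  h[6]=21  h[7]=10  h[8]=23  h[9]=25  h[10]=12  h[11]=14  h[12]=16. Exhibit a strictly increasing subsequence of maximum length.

Patience tails give the LIS length; then backtrack through the dp parents:
6 → extends → [6]
8 → extends → [6, 8]
13 → extends → [6, 8, 13]
15 → extends → [6, 8, 13, 15]
17 → extends → [6, 8, 13, 15, 17]
19 → extends → [6, 8, 13, 15, 17, 19]
21 → extends → [6, 8, 13, 15, 17, 19, 21]
10 → replaces 13 → [6, 8, 10, 15, 17, 19, 21]
23 → extends → [6, 8, 10, 15, 17, 19, 21, 23]
25 → extends → [6, 8, 10, 15, 17, 19, 21, 23, 25]
12 → replaces 15 → [6, 8, 10, 12, 17, 19, 21, 23, 25]
14 → replaces 17 → [6, 8, 10, 12, 14, 19, 21, 23, 25]
16 → replaces 19 → [6, 8, 10, 12, 14, 16, 21, 23, 25]
Length 9; one witness is 6, 8, 13, 15, 17, 19, 21, 23, 25.

6, 8, 13, 15, 17, 19, 21, 23, 25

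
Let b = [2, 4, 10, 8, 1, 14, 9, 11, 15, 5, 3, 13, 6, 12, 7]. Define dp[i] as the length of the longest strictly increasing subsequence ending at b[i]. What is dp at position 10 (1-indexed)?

dp[i] = 1 + max{dp[j] : j<i, b[j]<b[i]} (or 1 if no such j):
i:      1  2  3  4  5  6  7  8  9 10 11 12 13 14 15
b[i]:   2  4 10  8  1 14  9 11 15  5  3 13  6 12  7
dp:     1  2  3  3  1  4  4  5  6  3  2  6  4  6  5
At index 10 the value is 3.

3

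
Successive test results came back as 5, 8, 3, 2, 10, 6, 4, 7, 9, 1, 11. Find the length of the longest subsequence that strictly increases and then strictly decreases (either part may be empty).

inc[i] = longest strictly increasing subsequence ending at i; dec[i] = longest strictly decreasing subsequence starting at i:
i:      1  2  3  4  5  6  7  8  9 10 11
a[i]:   5  8  3  2 10  6  4  7  9  1 11
inc:    1  2  1  1  3  2  2  3  4  1  5
dec:    4  4  3  2  4  3  2  2  2  1  1
Best peak at i=5 (value 10): inc=3, dec=4, length 3+4−1 = 6.

6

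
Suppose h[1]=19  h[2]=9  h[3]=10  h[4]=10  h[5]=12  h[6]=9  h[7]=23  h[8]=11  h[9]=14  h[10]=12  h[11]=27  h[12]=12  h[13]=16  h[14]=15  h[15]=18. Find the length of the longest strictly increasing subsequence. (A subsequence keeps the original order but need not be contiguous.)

Track the smallest tail for each achievable length (strict):
19 → extends → [19]
9 → replaces 19 → [9]
10 → extends → [9, 10]
10 → already a tail → [9, 10]
12 → extends → [9, 10, 12]
9 → already a tail → [9, 10, 12]
23 → extends → [9, 10, 12, 23]
11 → replaces 12 → [9, 10, 11, 23]
14 → replaces 23 → [9, 10, 11, 14]
12 → replaces 14 → [9, 10, 11, 12]
27 → extends → [9, 10, 11, 12, 27]
12 → already a tail → [9, 10, 11, 12, 27]
16 → replaces 27 → [9, 10, 11, 12, 16]
15 → replaces 16 → [9, 10, 11, 12, 15]
18 → extends → [9, 10, 11, 12, 15, 18]
Six tails, so the longest strictly increasing subsequence has length 6 (e.g. 9, 10, 12, 14, 16, 18).

6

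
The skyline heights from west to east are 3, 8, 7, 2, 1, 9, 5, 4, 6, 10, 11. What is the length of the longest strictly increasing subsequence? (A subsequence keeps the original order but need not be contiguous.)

5

Track the smallest tail for each achievable length (strict):
3 → extends → [3]
8 → extends → [3, 8]
7 → replaces 8 → [3, 7]
2 → replaces 3 → [2, 7]
1 → replaces 2 → [1, 7]
9 → extends → [1, 7, 9]
5 → replaces 7 → [1, 5, 9]
4 → replaces 5 → [1, 4, 9]
6 → replaces 9 → [1, 4, 6]
10 → extends → [1, 4, 6, 10]
11 → extends → [1, 4, 6, 10, 11]
Five tails, so the longest strictly increasing subsequence has length 5 (e.g. 3, 8, 9, 10, 11).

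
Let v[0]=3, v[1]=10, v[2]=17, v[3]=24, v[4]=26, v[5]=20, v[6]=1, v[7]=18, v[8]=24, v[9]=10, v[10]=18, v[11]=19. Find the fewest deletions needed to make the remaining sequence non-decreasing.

6

Fewest deletions = n − (longest non-decreasing subsequence).
i:      0  1  2  3  4  5  6  7  8  9 10 11
v[i]:   3 10 17 24 26 20  1 18 24 10 18 19
dp:     1  2  3  4  5  4  1  4  5  3  5  6
max dp = 6, so deletions = 12 − 6 = 6.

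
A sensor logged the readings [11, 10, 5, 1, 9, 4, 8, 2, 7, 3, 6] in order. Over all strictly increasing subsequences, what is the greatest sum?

14

Let S[i] be the best sum of a strictly increasing subsequence ending at i:
i:      1  2  3  4  5  6  7  8  9 10 11
a[i]:  11 10  5  1  9  4  8  2  7  3  6
S:     11 10  5  1 14  5 13  3 12  6 12
Maximum is 14 (e.g. 5 + 9).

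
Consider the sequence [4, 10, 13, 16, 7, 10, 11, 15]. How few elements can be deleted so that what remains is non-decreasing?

3

Fewest deletions = n − (longest non-decreasing subsequence).
Patience tails:
4 → extends → [4]
10 → extends → [4, 10]
13 → extends → [4, 10, 13]
16 → extends → [4, 10, 13, 16]
7 → replaces 10 → [4, 7, 13, 16]
10 → replaces 13 → [4, 7, 10, 16]
11 → replaces 16 → [4, 7, 10, 11]
15 → extends → [4, 7, 10, 11, 15]
Longest non-decreasing subsequence has length 5, so deletions = 8 − 5 = 3.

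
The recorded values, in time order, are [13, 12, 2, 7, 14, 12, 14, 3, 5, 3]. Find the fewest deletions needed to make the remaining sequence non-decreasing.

Fewest deletions = n − (longest non-decreasing subsequence).
Patience tails:
13 → extends → [13]
12 → replaces 13 → [12]
2 → replaces 12 → [2]
7 → extends → [2, 7]
14 → extends → [2, 7, 14]
12 → replaces 14 → [2, 7, 12]
14 → extends → [2, 7, 12, 14]
3 → replaces 7 → [2, 3, 12, 14]
5 → replaces 12 → [2, 3, 5, 14]
3 → replaces 5 → [2, 3, 3, 14]
Longest non-decreasing subsequence has length 4, so deletions = 10 − 4 = 6.

6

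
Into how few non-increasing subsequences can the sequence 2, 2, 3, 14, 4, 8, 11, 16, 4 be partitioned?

Place each on the leftmost legal pile:
2 → new pile 1 (tops now [2])
2 → pile 1 (tops now [2])
3 → new pile 2 (tops now [2, 3])
14 → new pile 3 (tops now [2, 3, 14])
4 → pile 3 (tops now [2, 3, 4])
8 → new pile 4 (tops now [2, 3, 4, 8])
11 → new pile 5 (tops now [2, 3, 4, 8, 11])
16 → new pile 6 (tops now [2, 3, 4, 8, 11, 16])
4 → pile 3 (tops now [2, 3, 4, 8, 11, 16])
Six piles.

6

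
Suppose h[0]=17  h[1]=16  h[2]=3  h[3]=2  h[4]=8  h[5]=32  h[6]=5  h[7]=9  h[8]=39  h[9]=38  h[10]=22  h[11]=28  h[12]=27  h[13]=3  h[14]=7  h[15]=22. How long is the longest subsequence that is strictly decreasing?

5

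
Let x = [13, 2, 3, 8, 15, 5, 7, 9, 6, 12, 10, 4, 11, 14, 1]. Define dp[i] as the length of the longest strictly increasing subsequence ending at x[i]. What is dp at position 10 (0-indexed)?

6

dp[i] = 1 + max{dp[j] : j<i, x[j]<x[i]} (or 1 if no such j):
i:      0  1  2  3  4  5  6  7  8  9 10 11 12 13 14
x[i]:  13  2  3  8 15  5  7  9  6 12 10  4 11 14  1
dp:     1  1  2  3  4  3  4  5  4  6  6  3  7  8  1
At index 10 the value is 6.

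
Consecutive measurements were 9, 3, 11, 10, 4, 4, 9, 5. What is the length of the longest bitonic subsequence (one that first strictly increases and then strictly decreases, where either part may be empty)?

inc[i] = longest strictly increasing subsequence ending at i; dec[i] = longest strictly decreasing subsequence starting at i:
i:      1  2  3  4  5  6  7  8
a[i]:   9  3 11 10  4  4  9  5
inc:    1  1  2  2  2  2  3  3
dec:    2  1  4  3  1  1  2  1
Best peak at i=3 (value 11): inc=2, dec=4, length 2+4−1 = 5.

5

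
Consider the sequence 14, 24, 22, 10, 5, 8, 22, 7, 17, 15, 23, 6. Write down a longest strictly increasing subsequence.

5, 8, 22, 23

Patience tails give the LIS length; then backtrack through the dp parents:
14 → extends → [14]
24 → extends → [14, 24]
22 → replaces 24 → [14, 22]
10 → replaces 14 → [10, 22]
5 → replaces 10 → [5, 22]
8 → replaces 22 → [5, 8]
22 → extends → [5, 8, 22]
7 → replaces 8 → [5, 7, 22]
17 → replaces 22 → [5, 7, 17]
15 → replaces 17 → [5, 7, 15]
23 → extends → [5, 7, 15, 23]
6 → replaces 7 → [5, 6, 15, 23]
Length 4; one witness is 5, 8, 22, 23.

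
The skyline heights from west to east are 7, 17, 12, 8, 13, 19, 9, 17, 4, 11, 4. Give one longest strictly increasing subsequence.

7, 12, 13, 19

Patience tails give the LIS length; then backtrack through the dp parents:
7 → extends → [7]
17 → extends → [7, 17]
12 → replaces 17 → [7, 12]
8 → replaces 12 → [7, 8]
13 → extends → [7, 8, 13]
19 → extends → [7, 8, 13, 19]
9 → replaces 13 → [7, 8, 9, 19]
17 → replaces 19 → [7, 8, 9, 17]
4 → replaces 7 → [4, 8, 9, 17]
11 → replaces 17 → [4, 8, 9, 11]
4 → already a tail → [4, 8, 9, 11]
Length 4; one witness is 7, 12, 13, 19.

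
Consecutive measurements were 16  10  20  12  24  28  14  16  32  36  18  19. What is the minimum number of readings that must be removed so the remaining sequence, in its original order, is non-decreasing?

Fewest deletions = n − (longest non-decreasing subsequence).
Patience tails:
16 → extends → [16]
10 → replaces 16 → [10]
20 → extends → [10, 20]
12 → replaces 20 → [10, 12]
24 → extends → [10, 12, 24]
28 → extends → [10, 12, 24, 28]
14 → replaces 24 → [10, 12, 14, 28]
16 → replaces 28 → [10, 12, 14, 16]
32 → extends → [10, 12, 14, 16, 32]
36 → extends → [10, 12, 14, 16, 32, 36]
18 → replaces 32 → [10, 12, 14, 16, 18, 36]
19 → replaces 36 → [10, 12, 14, 16, 18, 19]
Longest non-decreasing subsequence has length 6, so deletions = 12 − 6 = 6.

6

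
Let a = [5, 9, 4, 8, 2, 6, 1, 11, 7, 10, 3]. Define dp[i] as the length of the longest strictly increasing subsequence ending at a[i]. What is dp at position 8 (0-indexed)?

3

dp[i] = 1 + max{dp[j] : j<i, a[j]<a[i]} (or 1 if no such j):
i:      0  1  2  3  4  5  6  7  8  9 10
a[i]:   5  9  4  8  2  6  1 11  7 10  3
dp:     1  2  1  2  1  2  1  3  3  4  2
At index 8 the value is 3.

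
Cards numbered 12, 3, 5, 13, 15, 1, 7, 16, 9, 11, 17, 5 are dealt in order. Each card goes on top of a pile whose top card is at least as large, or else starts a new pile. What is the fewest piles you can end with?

6

The minimum number of non-increasing subsequences covering a sequence equals the length of its longest strictly increasing subsequence.
LIS length is 6 (e.g. 3, 5, 13, 15, 16, 17), so 6 piles are needed.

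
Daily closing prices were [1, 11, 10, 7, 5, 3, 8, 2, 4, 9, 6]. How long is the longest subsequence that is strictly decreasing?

6

Let dp[i] be the longest strictly decreasing subsequence ending at i:
i:      1  2  3  4  5  6  7  8  9 10 11
a[i]:   1 11 10  7  5  3  8  2  4  9  6
dp:     1  1  2  3  4  5  3  6  5  3  4
Maximum is 6.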